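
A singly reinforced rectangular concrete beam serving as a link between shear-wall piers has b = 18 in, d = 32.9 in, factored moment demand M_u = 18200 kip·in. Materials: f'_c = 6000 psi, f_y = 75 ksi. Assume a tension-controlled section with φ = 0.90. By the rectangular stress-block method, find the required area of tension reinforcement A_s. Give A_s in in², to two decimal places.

M_n = M_u/φ = 18200/0.90 = 20222.2 kip·in.
From M_n = 0.85 f'_c a b (d − a/2):
a = d − √(d² − 2M_n/(0.85 f'_c b)) = 32.9 − √(32.9² − 2 × 20222.2/(0.85 × 6 × 18)) = 7.565 in.
A_s = 0.85 f'_c a b / f_y = 0.85 × 6 × 7.565 × 18 / 75 = 9.260 in².

A_s ≈ 9.26 in²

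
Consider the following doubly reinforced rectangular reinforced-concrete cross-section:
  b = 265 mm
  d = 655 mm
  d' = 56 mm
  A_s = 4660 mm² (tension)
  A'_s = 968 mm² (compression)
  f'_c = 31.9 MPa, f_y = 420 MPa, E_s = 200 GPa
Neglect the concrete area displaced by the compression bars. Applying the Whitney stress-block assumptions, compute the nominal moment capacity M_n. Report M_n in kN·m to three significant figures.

Assume both tension and compression steel yield.
Net tension couple steel: A_s − A'_s = 3692 mm².
a = (A_s − A'_s) f_y / (0.85 f'_c b) = 1550640/(0.85 × 31.9 × 265) = 215.80 mm.
c = a/β₁ = 215.80/0.822 = 262.53 mm; ε'_s = 0.003(c − d')/c = 0.0024 ≥ f_y/E_s = 0.0021, so compression steel does yield.
M_n = (A_s − A'_s) f_y (d − a/2) + A'_s f_y (d − d') = [1550640 × (655 − 107.9) + 406560 × (655 − 56)] × 10⁻⁶ = 848.36 + 243.53 = 1091.89 kN·m.

M_n ≈ 1090 kN·m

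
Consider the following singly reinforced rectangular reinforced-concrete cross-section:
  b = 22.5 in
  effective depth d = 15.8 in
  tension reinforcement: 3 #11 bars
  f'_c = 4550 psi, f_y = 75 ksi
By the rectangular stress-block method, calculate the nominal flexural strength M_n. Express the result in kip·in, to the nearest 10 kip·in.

A_s = 3 × 1.56 = 4.68 in².
T = A_s f_y = 4.68 × 75 = 351 kips.
a = T/(0.85 f'_c b) = 351/(0.85 × 4.55 × 22.5) = 4.034 in.
M_n = T(d − a/2) = 351 × (15.8 − 2.017) = 4837.8 kip·in.

M_n ≈ 4840 kip·in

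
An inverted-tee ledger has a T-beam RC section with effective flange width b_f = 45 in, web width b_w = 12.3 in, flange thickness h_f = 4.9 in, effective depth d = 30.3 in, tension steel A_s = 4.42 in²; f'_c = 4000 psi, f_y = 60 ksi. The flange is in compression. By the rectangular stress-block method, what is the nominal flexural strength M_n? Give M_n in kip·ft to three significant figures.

Tension: T = A_s f_y = 4.42 × 60 = 265.2 kips.
Try a within the flange: a = T/(0.85 f'_c b_f) = 265.2/(0.85 × 4 × 45) = 1.733 in.
Since a = 1.733 ≤ h_f = 4.9 in, the stress block lies entirely in the flange; analyse as a rectangular beam of width b_f.
M_n = T(d − a/2) = 265.2 × (30.3 − 0.8665) = 7805.8 kip·in.
M_n = 7805.8/12 = 650.48 kip·ft.

M_n ≈ 650 kip·ft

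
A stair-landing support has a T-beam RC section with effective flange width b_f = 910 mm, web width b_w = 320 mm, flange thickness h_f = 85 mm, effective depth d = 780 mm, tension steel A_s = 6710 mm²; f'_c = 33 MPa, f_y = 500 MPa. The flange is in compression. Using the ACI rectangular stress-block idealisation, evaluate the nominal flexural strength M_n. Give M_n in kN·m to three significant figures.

Tension: T = A_s f_y = 6710 × 500 = 3355000 N.
Try a within the flange: a = T/(0.85 f'_c b_f) = 3355000/(0.85 × 33 × 910) = 131.44 mm.
a = 131.44 > h_f = 85 mm: the block extends into the web. Split into flange-overhang and web parts.
C_f = 0.85 f'_c (b_f − b_w) h_f = 0.85 × 33 × (910 − 320) × 85 = 1406708 N.
Remaining web compression depth: a_w = (T − C_f)/(0.85 f'_c b_w) = (3355000 − 1406708)/(0.85 × 33 × 320) = 217.06 mm.
M_n = C_f(d − h_f/2) + (T − C_f)(d − a_w/2) = 1406708 × (780 − 42.5) + 1948292 × (780 − 108.53) = 1037.45 + 1308.22 = 2345.67 × 10⁶ N·mm.
M_n = 2345.67 kN·m.

M_n ≈ 2350 kN·m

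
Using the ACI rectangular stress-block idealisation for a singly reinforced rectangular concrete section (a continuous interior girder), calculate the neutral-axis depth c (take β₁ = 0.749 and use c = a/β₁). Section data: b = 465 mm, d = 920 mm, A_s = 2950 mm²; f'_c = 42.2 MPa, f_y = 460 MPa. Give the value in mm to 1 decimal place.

c ≈ 108.6 mm

T = A_s f_y = 2950 × 460 = 1357000 N = 1357 kN.
Setting C = 0.85 f'_c a b equal to T: a = 1357000/(0.85 × 42.2 × 465) = 81.357 mm.
With β₁ = 0.749, c = a/β₁ = 81.357/0.749 = 108.6 mm.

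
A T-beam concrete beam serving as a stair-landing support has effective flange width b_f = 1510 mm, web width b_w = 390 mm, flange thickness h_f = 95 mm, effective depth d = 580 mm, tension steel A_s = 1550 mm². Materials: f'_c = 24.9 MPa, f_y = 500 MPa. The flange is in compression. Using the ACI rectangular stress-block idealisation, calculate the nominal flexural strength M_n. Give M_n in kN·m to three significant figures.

M_n ≈ 440 kN·m

Tension: T = A_s f_y = 1550 × 500 = 775000 N.
Try a within the flange: a = T/(0.85 f'_c b_f) = 775000/(0.85 × 24.9 × 1510) = 24.25 mm.
Since a = 24.25 ≤ h_f = 95 mm, the stress block lies entirely in the flange; analyse as a rectangular beam of width b_f.
M_n = T(d − a/2) = 775000 × (580 − 12.125) = 440.10 × 10⁶ N·mm.
M_n = 440.10 kN·m.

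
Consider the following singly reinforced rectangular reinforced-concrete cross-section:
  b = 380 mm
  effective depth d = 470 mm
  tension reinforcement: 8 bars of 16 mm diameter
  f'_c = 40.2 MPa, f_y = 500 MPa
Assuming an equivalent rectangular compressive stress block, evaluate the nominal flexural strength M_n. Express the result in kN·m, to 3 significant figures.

M_n ≈ 353 kN·m

A_s = 8 × 201 = 1608 mm².
T = A_s f_y = 1608 × 500 = 804000 N = 804 kN.
From C = T: a = T/(0.85 f'_c b) = 804000/(0.85 × 40.2 × 380) = 61.92 mm.
M_n = T(d − a/2) = 804 kN × (470 − 30.96) mm = 352.99 kN·m.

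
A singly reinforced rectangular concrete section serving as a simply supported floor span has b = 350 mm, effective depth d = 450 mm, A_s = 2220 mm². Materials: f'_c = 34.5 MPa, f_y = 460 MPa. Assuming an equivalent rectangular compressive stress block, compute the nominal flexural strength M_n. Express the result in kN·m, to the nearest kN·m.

M_n ≈ 409 kN·m

T = A_s f_y = 2220 × 460 = 1021200 N = 1021.2 kN.
From C = T: a = T/(0.85 f'_c b) = 1021200/(0.85 × 34.5 × 350) = 99.50 mm.
M_n = T(d − a/2) = 1021.2 kN × (450 − 49.75) mm = 408.74 kN·m.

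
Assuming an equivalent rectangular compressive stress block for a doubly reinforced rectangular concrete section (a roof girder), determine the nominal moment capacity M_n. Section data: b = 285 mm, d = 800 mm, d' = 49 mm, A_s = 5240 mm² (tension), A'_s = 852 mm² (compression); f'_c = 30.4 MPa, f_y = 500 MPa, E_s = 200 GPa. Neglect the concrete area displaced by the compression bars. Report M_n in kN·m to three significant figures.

M_n ≈ 1750 kN·m

Assume both tension and compression steel yield.
Net tension couple steel: A_s − A'_s = 4388 mm².
a = (A_s − A'_s) f_y / (0.85 f'_c b) = 2194000/(0.85 × 30.4 × 285) = 297.92 mm.
c = a/β₁ = 297.92/0.833 = 357.65 mm; ε'_s = 0.003(c − d')/c = 0.0026 ≥ f_y/E_s = 0.0025, so compression steel does yield.
M_n = (A_s − A'_s) f_y (d − a/2) + A'_s f_y (d − d') = [2194000 × (800 − 148.96) + 426000 × (800 − 49)] × 10⁻⁶ = 1428.38 + 319.93 = 1748.31 kN·m.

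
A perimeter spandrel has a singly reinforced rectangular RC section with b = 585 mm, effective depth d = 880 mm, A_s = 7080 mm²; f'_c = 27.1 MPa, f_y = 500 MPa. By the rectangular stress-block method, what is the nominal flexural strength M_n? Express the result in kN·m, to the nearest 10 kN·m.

M_n ≈ 2650 kN·m

T = A_s f_y = 7080 × 500 = 3540000 N = 3540 kN.
From C = T: a = T/(0.85 f'_c b) = 3540000/(0.85 × 27.1 × 585) = 262.70 mm.
M_n = T(d − a/2) = 3540 kN × (880 − 131.35) mm = 2650.22 kN·m.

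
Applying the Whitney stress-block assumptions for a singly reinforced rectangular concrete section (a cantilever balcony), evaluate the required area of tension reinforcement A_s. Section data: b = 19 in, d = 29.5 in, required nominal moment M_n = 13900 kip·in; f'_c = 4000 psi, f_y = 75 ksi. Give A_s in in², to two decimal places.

A_s ≈ 7.34 in²

From M_n = 0.85 f'_c a b (d − a/2):
a = d − √(d² − 2M_n/(0.85 f'_c b)) = 29.5 − √(29.5² − 2 × 13900/(0.85 × 4 × 19)) = 8.526 in.
A_s = 0.85 f'_c a b / f_y = 0.85 × 4 × 8.526 × 19 / 75 = 7.344 in².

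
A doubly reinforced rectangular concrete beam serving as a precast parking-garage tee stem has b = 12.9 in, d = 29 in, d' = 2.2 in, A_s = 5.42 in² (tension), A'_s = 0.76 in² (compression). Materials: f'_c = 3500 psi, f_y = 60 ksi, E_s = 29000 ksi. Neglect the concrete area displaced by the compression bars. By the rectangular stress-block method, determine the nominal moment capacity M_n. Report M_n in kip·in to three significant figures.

Assume both steels yield.
a = (A_s − A'_s) f_y/(0.85 f'_c b) = (5.42 − 0.76) × 60/(0.85 × 3.5 × 12.9) = 7.286 in.
c = a/β₁ = 7.286/0.85 = 8.572 in; ε'_s = 0.003(c − d')/c = 0.0022 ≥ ε_y = 0.0021, so the compression steel yields.
M_n = (A_s − A'_s) f_y (d − a/2) + A'_s f_y (d − d') = 279.6 × (29 − 3.643) + 45.6 × (29 − 2.2) = 7089.8 + 1222.1 = 8311.9 kip·in.

M_n ≈ 8310 kip·in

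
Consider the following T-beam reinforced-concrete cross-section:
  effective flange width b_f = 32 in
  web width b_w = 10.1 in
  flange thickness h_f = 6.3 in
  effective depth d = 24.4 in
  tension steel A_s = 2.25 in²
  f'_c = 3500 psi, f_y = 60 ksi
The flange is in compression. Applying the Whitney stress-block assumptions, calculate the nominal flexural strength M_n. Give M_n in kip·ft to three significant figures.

Tension: T = A_s f_y = 2.25 × 60 = 135 kips.
Try a within the flange: a = T/(0.85 f'_c b_f) = 135/(0.85 × 3.5 × 32) = 1.418 in.
Since a = 1.418 ≤ h_f = 6.3 in, the stress block lies entirely in the flange; analyse as a rectangular beam of width b_f.
M_n = T(d − a/2) = 135 × (24.4 − 0.709) = 3198.3 kip·in.
M_n = 3198.3/12 = 266.53 kip·ft.

M_n ≈ 267 kip·ft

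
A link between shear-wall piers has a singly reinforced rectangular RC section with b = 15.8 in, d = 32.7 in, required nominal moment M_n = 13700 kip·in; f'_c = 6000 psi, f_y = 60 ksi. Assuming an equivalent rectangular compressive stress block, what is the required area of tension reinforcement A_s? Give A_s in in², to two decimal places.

From M_n = 0.85 f'_c a b (d − a/2):
a = d − √(d² − 2M_n/(0.85 f'_c b)) = 32.7 − √(32.7² − 2 × 13700/(0.85 × 6 × 15.8)) = 5.695 in.
A_s = 0.85 f'_c a b / f_y = 0.85 × 6 × 5.695 × 15.8 / 60 = 7.648 in².

A_s ≈ 7.65 in²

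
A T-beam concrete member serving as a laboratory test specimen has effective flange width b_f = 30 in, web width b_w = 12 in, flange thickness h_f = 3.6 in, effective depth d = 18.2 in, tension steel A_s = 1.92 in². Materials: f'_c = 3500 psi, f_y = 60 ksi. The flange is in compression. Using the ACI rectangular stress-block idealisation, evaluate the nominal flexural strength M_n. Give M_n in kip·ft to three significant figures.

M_n ≈ 169 kip·ft

Tension: T = A_s f_y = 1.92 × 60 = 115.2 kips.
Try a within the flange: a = T/(0.85 f'_c b_f) = 115.2/(0.85 × 3.5 × 30) = 1.291 in.
Since a = 1.291 ≤ h_f = 3.6 in, the stress block lies entirely in the flange; analyse as a rectangular beam of width b_f.
M_n = T(d − a/2) = 115.2 × (18.2 − 0.6455) = 2022.3 kip·in.
M_n = 2022.3/12 = 168.53 kip·ft.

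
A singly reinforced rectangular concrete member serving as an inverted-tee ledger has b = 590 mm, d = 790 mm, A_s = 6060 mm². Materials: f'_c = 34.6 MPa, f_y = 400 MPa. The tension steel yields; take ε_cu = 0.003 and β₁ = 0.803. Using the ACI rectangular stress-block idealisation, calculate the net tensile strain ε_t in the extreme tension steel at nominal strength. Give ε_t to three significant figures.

a = A_s f_y/(0.85 f'_c b) = 139.70 mm.
β₁ = 0.803, so c = a/β₁ = 139.70/0.803 = 173.97 mm.
From the linear strain diagram with ε_cu = 0.003: ε_t = 0.003 (d − c)/c = 0.003 × (790 − 173.97)/173.97 = 0.0106.
Since ε_t ≥ 0.005, the section is tension-controlled.

ε_t ≈ 0.0106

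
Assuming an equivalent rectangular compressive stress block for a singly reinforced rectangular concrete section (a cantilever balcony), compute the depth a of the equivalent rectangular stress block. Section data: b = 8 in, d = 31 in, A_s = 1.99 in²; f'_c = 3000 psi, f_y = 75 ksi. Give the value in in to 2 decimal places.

a ≈ 7.32 in

T = A_s f_y = 1.99 × 75 = 149.25 kips.
a = T/(0.85 f'_c b) = 149.25/(0.85 × 3 × 8) = 7.32 in.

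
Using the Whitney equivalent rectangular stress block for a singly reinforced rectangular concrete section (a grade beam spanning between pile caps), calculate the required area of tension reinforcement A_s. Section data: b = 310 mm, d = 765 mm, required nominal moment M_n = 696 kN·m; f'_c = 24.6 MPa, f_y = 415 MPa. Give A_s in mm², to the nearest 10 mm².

A_s ≈ 2440 mm²

With M_n = 0.85 f'_c a b (d − a/2), solve the quadratic for a:
a = d − √(d² − 2M_n/(0.85 f'_c b)) = 765 − √(765² − 2 × 696×10⁶/(0.85 × 24.6 × 310)) = 156.33 mm.
A_s = 0.85 f'_c a b / f_y = 0.85 × 24.6 × 156.33 × 310 / 415 = 2441.8 mm².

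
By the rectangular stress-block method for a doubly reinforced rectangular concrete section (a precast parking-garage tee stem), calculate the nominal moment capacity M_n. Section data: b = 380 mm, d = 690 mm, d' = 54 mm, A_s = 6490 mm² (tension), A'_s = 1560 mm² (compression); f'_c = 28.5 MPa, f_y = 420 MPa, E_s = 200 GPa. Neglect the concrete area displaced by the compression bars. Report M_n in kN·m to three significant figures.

M_n ≈ 1610 kN·m

Assume both tension and compression steel yield.
Net tension couple steel: A_s − A'_s = 4930 mm².
a = (A_s − A'_s) f_y / (0.85 f'_c b) = 2070600/(0.85 × 28.5 × 380) = 224.93 mm.
c = a/β₁ = 224.93/0.846 = 265.87 mm; ε'_s = 0.003(c − d')/c = 0.0024 ≥ f_y/E_s = 0.0021, so compression steel does yield.
M_n = (A_s − A'_s) f_y (d − a/2) + A'_s f_y (d − d') = [2070600 × (690 − 112.465) + 655200 × (690 − 54)] × 10⁻⁶ = 1195.84 + 416.71 = 1612.55 kN·m.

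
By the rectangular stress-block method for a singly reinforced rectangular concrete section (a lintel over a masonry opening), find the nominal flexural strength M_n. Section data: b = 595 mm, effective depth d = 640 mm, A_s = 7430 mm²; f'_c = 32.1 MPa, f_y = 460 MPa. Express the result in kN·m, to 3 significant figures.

T = A_s f_y = 7430 × 460 = 3417800 N = 3417.8 kN.
From C = T: a = T/(0.85 f'_c b) = 3417800/(0.85 × 32.1 × 595) = 210.53 mm.
M_n = T(d − a/2) = 3417.8 kN × (640 − 105.265) mm = 1827.62 kN·m.

M_n ≈ 1830 kN·m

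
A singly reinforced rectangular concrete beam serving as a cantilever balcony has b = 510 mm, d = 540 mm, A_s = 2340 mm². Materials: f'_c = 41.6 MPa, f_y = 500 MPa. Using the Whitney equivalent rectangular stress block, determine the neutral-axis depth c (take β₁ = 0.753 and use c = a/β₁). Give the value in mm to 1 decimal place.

c ≈ 86.2 mm

T = A_s f_y = 2340 × 500 = 1170000 N = 1170 kN.
Setting C = 0.85 f'_c a b equal to T: a = 1170000/(0.85 × 41.6 × 510) = 64.879 mm.
With β₁ = 0.753, c = a/β₁ = 64.879/0.753 = 86.2 mm.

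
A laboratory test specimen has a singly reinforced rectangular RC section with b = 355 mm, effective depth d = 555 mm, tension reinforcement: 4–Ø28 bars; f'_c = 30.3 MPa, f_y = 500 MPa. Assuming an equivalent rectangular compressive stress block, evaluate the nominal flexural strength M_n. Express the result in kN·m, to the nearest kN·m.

A_s = 4 × 616 = 2464 mm².
T = A_s f_y = 2464 × 500 = 1232000 N = 1232 kN.
From C = T: a = T/(0.85 f'_c b) = 1232000/(0.85 × 30.3 × 355) = 134.75 mm.
M_n = T(d − a/2) = 1232 kN × (555 − 67.375) mm = 600.75 kN·m.

M_n ≈ 601 kN·m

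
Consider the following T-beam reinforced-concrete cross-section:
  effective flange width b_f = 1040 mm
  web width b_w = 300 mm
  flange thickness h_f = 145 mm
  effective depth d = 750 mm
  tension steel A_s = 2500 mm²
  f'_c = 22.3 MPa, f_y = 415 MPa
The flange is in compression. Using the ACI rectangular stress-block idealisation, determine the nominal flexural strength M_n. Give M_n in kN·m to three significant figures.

Tension: T = A_s f_y = 2500 × 415 = 1037500 N.
Try a within the flange: a = T/(0.85 f'_c b_f) = 1037500/(0.85 × 22.3 × 1040) = 52.63 mm.
Since a = 52.63 ≤ h_f = 145 mm, the stress block lies entirely in the flange; analyse as a rectangular beam of width b_f.
M_n = T(d − a/2) = 1037500 × (750 − 26.315) = 750.82 × 10⁶ N·mm.
M_n = 750.82 kN·m.

M_n ≈ 751 kN·m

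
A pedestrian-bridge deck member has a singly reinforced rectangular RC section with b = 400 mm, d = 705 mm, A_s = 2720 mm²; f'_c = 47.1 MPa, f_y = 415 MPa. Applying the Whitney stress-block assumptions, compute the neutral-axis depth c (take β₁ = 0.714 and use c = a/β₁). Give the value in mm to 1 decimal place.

c ≈ 98.7 mm

T = A_s f_y = 2720 × 415 = 1128800 N = 1128.8 kN.
Setting C = 0.85 f'_c a b equal to T: a = 1128800/(0.85 × 47.1 × 400) = 70.488 mm.
With β₁ = 0.714, c = a/β₁ = 70.488/0.714 = 98.7 mm.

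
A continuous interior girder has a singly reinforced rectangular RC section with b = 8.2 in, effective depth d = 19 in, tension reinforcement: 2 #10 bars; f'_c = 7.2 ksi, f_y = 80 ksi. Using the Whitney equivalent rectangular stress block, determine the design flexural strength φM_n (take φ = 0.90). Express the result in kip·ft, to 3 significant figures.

φM_n ≈ 259 kip·ft

A_s = 2 × 1.27 = 2.54 in².
T = A_s f_y = 2.54 × 80 = 203.2 kips.
a = T/(0.85 f'_c b) = 203.2/(0.85 × 7.2 × 8.2) = 4.049 in.
M_n = T(d − a/2) = 203.2 × (19 − 2.0245) = 3449.4 kip·in = 3449.4/12 = 287.45 kip·ft.
φM_n = 0.90 × 287.45 = 258.71 kip·ft.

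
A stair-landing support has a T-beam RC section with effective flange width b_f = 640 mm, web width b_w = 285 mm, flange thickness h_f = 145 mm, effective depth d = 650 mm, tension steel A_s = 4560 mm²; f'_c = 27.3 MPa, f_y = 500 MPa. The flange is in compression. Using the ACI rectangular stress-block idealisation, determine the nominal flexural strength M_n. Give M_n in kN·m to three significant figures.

M_n ≈ 1310 kN·m

Tension: T = A_s f_y = 4560 × 500 = 2280000 N.
Try a within the flange: a = T/(0.85 f'_c b_f) = 2280000/(0.85 × 27.3 × 640) = 153.52 mm.
a = 153.52 > h_f = 145 mm: the block extends into the web. Split into flange-overhang and web parts.
C_f = 0.85 f'_c (b_f − b_w) h_f = 0.85 × 27.3 × (640 − 285) × 145 = 1194477 N.
Remaining web compression depth: a_w = (T − C_f)/(0.85 f'_c b_w) = (2280000 − 1194477)/(0.85 × 27.3 × 285) = 164.14 mm.
M_n = C_f(d − h_f/2) + (T − C_f)(d − a_w/2) = 1194477 × (650 − 72.5) + 1085523 × (650 − 82.07) = 689.81 + 616.50 = 1306.31 × 10⁶ N·mm.
M_n = 1306.31 kN·m.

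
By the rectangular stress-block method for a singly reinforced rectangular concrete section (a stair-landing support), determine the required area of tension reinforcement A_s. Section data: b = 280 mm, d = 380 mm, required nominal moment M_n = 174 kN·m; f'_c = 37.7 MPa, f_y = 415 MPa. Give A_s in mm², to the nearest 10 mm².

With M_n = 0.85 f'_c a b (d − a/2), solve the quadratic for a:
a = d − √(d² − 2M_n/(0.85 f'_c b)) = 380 − √(380² − 2 × 174×10⁶/(0.85 × 37.7 × 280)) = 55.01 mm.
A_s = 0.85 f'_c a b / f_y = 0.85 × 37.7 × 55.01 × 280 / 415 = 1189.4 mm².

A_s ≈ 1190 mm²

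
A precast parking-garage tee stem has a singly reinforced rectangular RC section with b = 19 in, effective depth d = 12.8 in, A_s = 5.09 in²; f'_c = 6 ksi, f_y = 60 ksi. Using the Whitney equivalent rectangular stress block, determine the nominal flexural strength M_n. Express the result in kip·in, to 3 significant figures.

M_n ≈ 3430 kip·in

T = A_s f_y = 5.09 × 60 = 305.4 kips.
a = T/(0.85 f'_c b) = 305.4/(0.85 × 6 × 19) = 3.152 in.
M_n = T(d − a/2) = 305.4 × (12.8 − 1.576) = 3427.8 kip·in.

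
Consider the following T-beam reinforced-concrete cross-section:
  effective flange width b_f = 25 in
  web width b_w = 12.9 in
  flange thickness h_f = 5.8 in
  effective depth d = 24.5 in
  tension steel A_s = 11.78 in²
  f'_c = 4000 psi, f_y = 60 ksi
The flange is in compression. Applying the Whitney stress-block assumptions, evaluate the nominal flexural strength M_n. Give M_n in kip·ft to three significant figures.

M_n ≈ 1180 kip·ft

Tension: T = A_s f_y = 11.78 × 60 = 706.8 kips.
Try a within the flange: a = T/(0.85 f'_c b_f) = 706.8/(0.85 × 4 × 25) = 8.315 in.
a = 8.315 > h_f = 5.8 in: the block extends into the web. Split into flange-overhang and web parts.
C_f = 0.85 f'_c (b_f − b_w) h_f = 0.85 × 4 × (25 − 12.9) × 5.8 = 238.6 kips.
Remaining web compression depth: a_w = (T − C_f)/(0.85 f'_c b_w) = (706.8 − 238.6)/(0.85 × 4 × 12.9) = 10.675 in.
M_n = C_f(d − h_f/2) + (T − C_f)(d − a_w/2) = 238.6 × (24.5 − 2.9) + 468.2 × (24.5 − 5.3375) = 5153.8 + 8971.9 = 14125.7 kip·in.
M_n = 14125.7/12 = 1177.14 kip·ft.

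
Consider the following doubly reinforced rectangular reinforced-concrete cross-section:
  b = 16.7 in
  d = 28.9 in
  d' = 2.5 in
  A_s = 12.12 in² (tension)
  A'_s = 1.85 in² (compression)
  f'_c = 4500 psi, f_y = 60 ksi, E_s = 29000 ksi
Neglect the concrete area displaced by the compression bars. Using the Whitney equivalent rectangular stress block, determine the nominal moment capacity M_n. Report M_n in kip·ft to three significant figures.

Assume both steels yield.
a = (A_s − A'_s) f_y/(0.85 f'_c b) = (12.12 − 1.85) × 60/(0.85 × 4.5 × 16.7) = 9.647 in.
c = a/β₁ = 9.647/0.825 = 11.693 in; ε'_s = 0.003(c − d')/c = 0.0024 ≥ ε_y = 0.0021, so the compression steel yields.
M_n = (A_s − A'_s) f_y (d − a/2) + A'_s f_y (d − d') = 616.2 × (28.9 − 4.8235) + 111 × (28.9 − 2.5) = 14835.9 + 2930.4 = 17766.3 kip·in = 17766.3/12 = 1480.53 kip·ft.

M_n ≈ 1480 kip·ft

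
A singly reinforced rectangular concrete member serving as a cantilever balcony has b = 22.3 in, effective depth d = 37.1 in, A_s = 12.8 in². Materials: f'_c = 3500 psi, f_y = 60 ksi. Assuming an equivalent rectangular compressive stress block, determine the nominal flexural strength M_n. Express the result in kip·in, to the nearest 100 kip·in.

M_n ≈ 24000 kip·in

T = A_s f_y = 12.8 × 60 = 768 kips.
a = T/(0.85 f'_c b) = 768/(0.85 × 3.5 × 22.3) = 11.576 in.
M_n = T(d − a/2) = 768 × (37.1 − 5.788) = 24047.6 kip·in.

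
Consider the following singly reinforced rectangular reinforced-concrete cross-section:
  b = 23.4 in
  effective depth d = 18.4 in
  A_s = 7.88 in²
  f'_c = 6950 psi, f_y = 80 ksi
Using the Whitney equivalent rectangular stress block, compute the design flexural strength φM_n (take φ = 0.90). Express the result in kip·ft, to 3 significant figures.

φM_n ≈ 762 kip·ft

T = A_s f_y = 7.88 × 80 = 630.4 kips.
a = T/(0.85 f'_c b) = 630.4/(0.85 × 6.95 × 23.4) = 4.560 in.
M_n = T(d − a/2) = 630.4 × (18.4 − 2.28) = 10162.0 kip·in = 10162.0/12 = 846.83 kip·ft.
φM_n = 0.90 × 846.83 = 762.15 kip·ft.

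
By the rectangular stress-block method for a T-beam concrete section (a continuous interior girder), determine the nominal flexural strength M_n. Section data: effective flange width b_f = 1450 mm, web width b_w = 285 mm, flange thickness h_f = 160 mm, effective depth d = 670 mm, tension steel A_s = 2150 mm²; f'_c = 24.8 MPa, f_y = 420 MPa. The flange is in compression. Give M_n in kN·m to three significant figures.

Tension: T = A_s f_y = 2150 × 420 = 903000 N.
Try a within the flange: a = T/(0.85 f'_c b_f) = 903000/(0.85 × 24.8 × 1450) = 29.54 mm.
Since a = 29.54 ≤ h_f = 160 mm, the stress block lies entirely in the flange; analyse as a rectangular beam of width b_f.
M_n = T(d − a/2) = 903000 × (670 − 14.77) = 591.67 × 10⁶ N·mm.
M_n = 591.67 kN·m.

M_n ≈ 592 kN·m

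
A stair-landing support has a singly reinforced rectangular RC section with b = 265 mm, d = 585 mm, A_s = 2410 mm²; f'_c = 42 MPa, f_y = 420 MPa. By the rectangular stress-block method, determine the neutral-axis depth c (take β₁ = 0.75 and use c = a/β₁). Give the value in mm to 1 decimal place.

T = A_s f_y = 2410 × 420 = 1012200 N = 1012.2 kN.
Setting C = 0.85 f'_c a b equal to T: a = 1012200/(0.85 × 42 × 265) = 106.992 mm.
With β₁ = 0.75, c = a/β₁ = 106.992/0.75 = 142.7 mm.

c ≈ 142.7 mm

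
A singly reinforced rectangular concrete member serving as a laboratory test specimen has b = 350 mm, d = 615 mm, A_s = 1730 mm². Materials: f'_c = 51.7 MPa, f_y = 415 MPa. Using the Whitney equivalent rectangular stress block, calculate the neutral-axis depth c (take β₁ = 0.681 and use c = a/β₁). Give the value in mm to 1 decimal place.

T = A_s f_y = 1730 × 415 = 717950 N = 717.95 kN.
Setting C = 0.85 f'_c a b equal to T: a = 717950/(0.85 × 51.7 × 350) = 46.678 mm.
With β₁ = 0.681, c = a/β₁ = 46.678/0.681 = 68.5 mm.

c ≈ 68.5 mm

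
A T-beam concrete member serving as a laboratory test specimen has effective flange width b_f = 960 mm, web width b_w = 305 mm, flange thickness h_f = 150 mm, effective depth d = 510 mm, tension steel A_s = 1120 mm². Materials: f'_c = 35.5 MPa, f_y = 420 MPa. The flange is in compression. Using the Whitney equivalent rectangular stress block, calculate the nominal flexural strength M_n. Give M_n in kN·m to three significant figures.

M_n ≈ 236 kN·m

Tension: T = A_s f_y = 1120 × 420 = 470400 N.
Try a within the flange: a = T/(0.85 f'_c b_f) = 470400/(0.85 × 35.5 × 960) = 16.24 mm.
Since a = 16.24 ≤ h_f = 150 mm, the stress block lies entirely in the flange; analyse as a rectangular beam of width b_f.
M_n = T(d − a/2) = 470400 × (510 − 8.12) = 236.08 × 10⁶ N·mm.
M_n = 236.08 kN·m.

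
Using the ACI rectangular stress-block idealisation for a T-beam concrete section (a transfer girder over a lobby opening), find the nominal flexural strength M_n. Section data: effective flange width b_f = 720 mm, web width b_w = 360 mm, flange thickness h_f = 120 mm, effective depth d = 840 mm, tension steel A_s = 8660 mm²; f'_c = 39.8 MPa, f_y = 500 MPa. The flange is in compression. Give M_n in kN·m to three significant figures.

Tension: T = A_s f_y = 8660 × 500 = 4330000 N.
Try a within the flange: a = T/(0.85 f'_c b_f) = 4330000/(0.85 × 39.8 × 720) = 177.77 mm.
a = 177.77 > h_f = 120 mm: the block extends into the web. Split into flange-overhang and web parts.
C_f = 0.85 f'_c (b_f − b_w) h_f = 0.85 × 39.8 × (720 − 360) × 120 = 1461456 N.
Remaining web compression depth: a_w = (T − C_f)/(0.85 f'_c b_w) = (4330000 − 1461456)/(0.85 × 39.8 × 360) = 235.54 mm.
M_n = C_f(d − h_f/2) + (T − C_f)(d − a_w/2) = 1461456 × (840 − 60) + 2868544 × (840 − 117.77) = 1139.94 + 2071.75 = 3211.69 × 10⁶ N·mm.
M_n = 3211.69 kN·m.

M_n ≈ 3210 kN·m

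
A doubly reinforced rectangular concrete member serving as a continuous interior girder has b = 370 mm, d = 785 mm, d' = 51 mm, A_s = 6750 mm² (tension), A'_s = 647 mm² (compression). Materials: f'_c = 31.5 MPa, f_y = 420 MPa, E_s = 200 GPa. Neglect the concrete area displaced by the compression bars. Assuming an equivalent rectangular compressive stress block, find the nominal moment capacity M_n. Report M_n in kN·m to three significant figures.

Assume both tension and compression steel yield.
Net tension couple steel: A_s − A'_s = 6103 mm².
a = (A_s − A'_s) f_y / (0.85 f'_c b) = 2563260/(0.85 × 31.5 × 370) = 258.74 mm.
c = a/β₁ = 258.74/0.825 = 313.62 mm; ε'_s = 0.003(c − d')/c = 0.0025 ≥ f_y/E_s = 0.0021, so compression steel does yield.
M_n = (A_s − A'_s) f_y (d − a/2) + A'_s f_y (d − d') = [2563260 × (785 − 129.37) + 271740 × (785 − 51)] × 10⁻⁶ = 1680.55 + 199.46 = 1880.01 kN·m.

M_n ≈ 1880 kN·m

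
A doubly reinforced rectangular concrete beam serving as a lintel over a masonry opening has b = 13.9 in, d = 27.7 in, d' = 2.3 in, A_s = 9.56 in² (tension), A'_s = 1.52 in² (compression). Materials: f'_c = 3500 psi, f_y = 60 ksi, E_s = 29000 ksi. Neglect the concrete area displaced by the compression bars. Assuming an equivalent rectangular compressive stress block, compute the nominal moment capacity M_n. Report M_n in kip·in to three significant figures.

M_n ≈ 12900 kip·in

Assume both steels yield.
a = (A_s − A'_s) f_y/(0.85 f'_c b) = (9.56 − 1.52) × 60/(0.85 × 3.5 × 13.9) = 11.666 in.
c = a/β₁ = 11.666/0.85 = 13.725 in; ε'_s = 0.003(c − d')/c = 0.0025 ≥ ε_y = 0.0021, so the compression steel yields.
M_n = (A_s − A'_s) f_y (d − a/2) + A'_s f_y (d − d') = 482.4 × (27.7 − 5.833) + 91.2 × (27.7 − 2.3) = 10548.6 + 2316.5 = 12865.1 kip·in.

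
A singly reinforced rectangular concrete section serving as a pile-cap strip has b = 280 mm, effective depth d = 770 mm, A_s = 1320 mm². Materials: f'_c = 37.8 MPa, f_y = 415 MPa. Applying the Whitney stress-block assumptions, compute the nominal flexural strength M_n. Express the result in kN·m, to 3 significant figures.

T = A_s f_y = 1320 × 415 = 547800 N = 547.8 kN.
From C = T: a = T/(0.85 f'_c b) = 547800/(0.85 × 37.8 × 280) = 60.89 mm.
M_n = T(d − a/2) = 547.8 kN × (770 − 30.445) mm = 405.13 kN·m.

M_n ≈ 405 kN·m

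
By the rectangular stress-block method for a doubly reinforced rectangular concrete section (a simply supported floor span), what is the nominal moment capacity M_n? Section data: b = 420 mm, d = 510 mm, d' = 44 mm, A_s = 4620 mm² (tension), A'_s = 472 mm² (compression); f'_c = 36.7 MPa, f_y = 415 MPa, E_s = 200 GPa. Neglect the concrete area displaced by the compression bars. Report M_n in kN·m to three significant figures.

Assume both tension and compression steel yield.
Net tension couple steel: A_s − A'_s = 4148 mm².
a = (A_s − A'_s) f_y / (0.85 f'_c b) = 1721420/(0.85 × 36.7 × 420) = 131.39 mm.
c = a/β₁ = 131.39/0.788 = 166.74 mm; ε'_s = 0.003(c − d')/c = 0.0022 ≥ f_y/E_s = 0.0021, so compression steel does yield.
M_n = (A_s − A'_s) f_y (d − a/2) + A'_s f_y (d − d') = [1721420 × (510 − 65.695) + 195880 × (510 − 44)] × 10⁻⁶ = 764.84 + 91.28 = 856.12 kN·m.

M_n ≈ 856 kN·m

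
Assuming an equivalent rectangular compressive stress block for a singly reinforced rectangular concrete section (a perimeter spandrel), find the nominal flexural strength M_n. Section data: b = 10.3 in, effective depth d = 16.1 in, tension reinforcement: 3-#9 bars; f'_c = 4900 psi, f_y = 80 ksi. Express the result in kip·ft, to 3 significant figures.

A_s = 3 × 1 = 3 in².
T = A_s f_y = 3 × 80 = 240 kips.
a = T/(0.85 f'_c b) = 240/(0.85 × 4.9 × 10.3) = 5.594 in.
M_n = T(d − a/2) = 240 × (16.1 − 2.797) = 3192.7 kip·in = 3192.7/12 = 266.06 kip·ft.

M_n ≈ 266 kip·ft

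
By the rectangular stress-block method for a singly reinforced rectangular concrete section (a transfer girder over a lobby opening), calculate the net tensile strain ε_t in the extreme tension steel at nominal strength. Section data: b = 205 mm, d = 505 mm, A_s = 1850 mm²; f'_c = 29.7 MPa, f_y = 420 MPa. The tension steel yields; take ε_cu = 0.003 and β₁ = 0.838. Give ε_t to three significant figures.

ε_t ≈ 0.00546

a = A_s f_y/(0.85 f'_c b) = 150.14 mm.
β₁ = 0.838, so c = a/β₁ = 150.14/0.838 = 179.16 mm.
From the linear strain diagram with ε_cu = 0.003: ε_t = 0.003 (d − c)/c = 0.003 × (505 − 179.16)/179.16 = 0.00546.
Since ε_t ≥ 0.005, the section is tension-controlled.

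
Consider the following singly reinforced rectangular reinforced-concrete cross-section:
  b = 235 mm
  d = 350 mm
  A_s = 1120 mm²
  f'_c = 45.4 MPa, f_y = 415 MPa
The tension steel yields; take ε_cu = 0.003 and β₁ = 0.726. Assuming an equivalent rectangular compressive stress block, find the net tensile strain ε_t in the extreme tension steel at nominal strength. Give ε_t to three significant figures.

a = A_s f_y/(0.85 f'_c b) = 51.25 mm.
β₁ = 0.726, so c = a/β₁ = 51.25/0.726 = 70.59 mm.
From the linear strain diagram with ε_cu = 0.003: ε_t = 0.003 (d − c)/c = 0.003 × (350 − 70.59)/70.59 = 0.0119.
Since ε_t ≥ 0.005, the section is tension-controlled.

ε_t ≈ 0.0119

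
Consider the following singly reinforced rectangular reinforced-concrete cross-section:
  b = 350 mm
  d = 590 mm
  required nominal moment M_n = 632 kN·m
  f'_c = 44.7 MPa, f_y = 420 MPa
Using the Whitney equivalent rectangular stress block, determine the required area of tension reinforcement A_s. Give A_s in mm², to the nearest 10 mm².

A_s ≈ 2750 mm²

With M_n = 0.85 f'_c a b (d − a/2), solve the quadratic for a:
a = d − √(d² − 2M_n/(0.85 f'_c b)) = 590 − √(590² − 2 × 632×10⁶/(0.85 × 44.7 × 350)) = 86.96 mm.
A_s = 0.85 f'_c a b / f_y = 0.85 × 44.7 × 86.96 × 350 / 420 = 2753.4 mm².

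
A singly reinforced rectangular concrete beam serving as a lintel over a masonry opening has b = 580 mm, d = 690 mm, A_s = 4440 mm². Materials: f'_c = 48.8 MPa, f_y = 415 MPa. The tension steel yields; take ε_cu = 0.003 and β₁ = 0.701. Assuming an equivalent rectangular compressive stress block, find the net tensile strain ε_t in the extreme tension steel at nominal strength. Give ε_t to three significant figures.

a = A_s f_y/(0.85 f'_c b) = 76.59 mm.
β₁ = 0.701, so c = a/β₁ = 76.59/0.701 = 109.26 mm.
From the linear strain diagram with ε_cu = 0.003: ε_t = 0.003 (d − c)/c = 0.003 × (690 − 109.26)/109.26 = 0.0159.
Since ε_t ≥ 0.005, the section is tension-controlled.

ε_t ≈ 0.0159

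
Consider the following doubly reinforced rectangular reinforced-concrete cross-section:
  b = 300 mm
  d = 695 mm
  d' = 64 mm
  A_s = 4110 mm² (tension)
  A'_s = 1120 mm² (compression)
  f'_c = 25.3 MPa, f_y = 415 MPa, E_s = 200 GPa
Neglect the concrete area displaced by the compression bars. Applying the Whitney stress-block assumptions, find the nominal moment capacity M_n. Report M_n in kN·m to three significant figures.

M_n ≈ 1040 kN·m

Assume both tension and compression steel yield.
Net tension couple steel: A_s − A'_s = 2990 mm².
a = (A_s − A'_s) f_y / (0.85 f'_c b) = 1240850/(0.85 × 25.3 × 300) = 192.34 mm.
c = a/β₁ = 192.34/0.85 = 226.28 mm; ε'_s = 0.003(c − d')/c = 0.0022 ≥ f_y/E_s = 0.0021, so compression steel does yield.
M_n = (A_s − A'_s) f_y (d − a/2) + A'_s f_y (d − d') = [1240850 × (695 − 96.17) + 464800 × (695 − 64)] × 10⁻⁶ = 743.06 + 293.29 = 1036.35 kN·m.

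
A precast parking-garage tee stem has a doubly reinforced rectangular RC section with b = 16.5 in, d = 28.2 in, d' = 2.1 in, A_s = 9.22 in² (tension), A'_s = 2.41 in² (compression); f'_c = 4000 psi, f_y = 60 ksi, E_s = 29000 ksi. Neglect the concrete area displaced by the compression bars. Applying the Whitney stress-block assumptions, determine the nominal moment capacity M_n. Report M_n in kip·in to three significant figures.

M_n ≈ 13800 kip·in

Assume both steels yield.
a = (A_s − A'_s) f_y/(0.85 f'_c b) = (9.22 − 2.41) × 60/(0.85 × 4 × 16.5) = 7.283 in.
c = a/β₁ = 7.283/0.85 = 8.568 in; ε'_s = 0.003(c − d')/c = 0.0023 ≥ ε_y = 0.0021, so the compression steel yields.
M_n = (A_s − A'_s) f_y (d − a/2) + A'_s f_y (d − d') = 408.6 × (28.2 − 3.6415) + 144.6 × (28.2 − 2.1) = 10034.6 + 3774.1 = 13808.7 kip·in.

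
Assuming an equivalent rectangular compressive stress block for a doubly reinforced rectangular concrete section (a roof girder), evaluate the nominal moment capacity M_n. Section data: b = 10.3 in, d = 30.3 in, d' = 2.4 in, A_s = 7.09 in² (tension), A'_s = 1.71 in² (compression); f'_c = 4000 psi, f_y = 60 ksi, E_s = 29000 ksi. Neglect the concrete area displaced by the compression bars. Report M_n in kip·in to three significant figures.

Assume both steels yield.
a = (A_s − A'_s) f_y/(0.85 f'_c b) = (7.09 − 1.71) × 60/(0.85 × 4 × 10.3) = 9.218 in.
c = a/β₁ = 9.218/0.85 = 10.845 in; ε'_s = 0.003(c − d')/c = 0.0023 ≥ ε_y = 0.0021, so the compression steel yields.
M_n = (A_s − A'_s) f_y (d − a/2) + A'_s f_y (d − d') = 322.8 × (30.3 − 4.609) + 102.6 × (30.3 − 2.4) = 8293.1 + 2862.5 = 11155.6 kip·in.

M_n ≈ 11200 kip·in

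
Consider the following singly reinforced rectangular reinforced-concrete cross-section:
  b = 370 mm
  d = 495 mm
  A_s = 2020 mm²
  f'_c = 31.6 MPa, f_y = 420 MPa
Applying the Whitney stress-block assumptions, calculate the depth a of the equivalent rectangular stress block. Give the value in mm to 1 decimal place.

a ≈ 85.4 mm

T = A_s f_y = 2020 × 420 = 848400 N = 848.4 kN.
Setting C = 0.85 f'_c a b equal to T: a = 848400/(0.85 × 31.6 × 370) = 85.4 mm.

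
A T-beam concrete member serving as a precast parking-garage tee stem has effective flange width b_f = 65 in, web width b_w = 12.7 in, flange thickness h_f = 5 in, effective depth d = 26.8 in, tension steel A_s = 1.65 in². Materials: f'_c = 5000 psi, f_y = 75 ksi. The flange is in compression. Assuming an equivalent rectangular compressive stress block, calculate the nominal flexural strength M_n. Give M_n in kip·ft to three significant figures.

Tension: T = A_s f_y = 1.65 × 75 = 123.75 kips.
Try a within the flange: a = T/(0.85 f'_c b_f) = 123.75/(0.85 × 5 × 65) = 0.448 in.
Since a = 0.448 ≤ h_f = 5 in, the stress block lies entirely in the flange; analyse as a rectangular beam of width b_f.
M_n = T(d − a/2) = 123.75 × (26.8 − 0.224) = 3288.8 kip·in.
M_n = 3288.8/12 = 274.07 kip·ft.

M_n ≈ 274 kip·ft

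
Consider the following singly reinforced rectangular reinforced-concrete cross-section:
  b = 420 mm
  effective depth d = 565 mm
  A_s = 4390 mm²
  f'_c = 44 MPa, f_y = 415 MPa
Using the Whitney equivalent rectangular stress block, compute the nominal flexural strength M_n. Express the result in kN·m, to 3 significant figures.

M_n ≈ 924 kN·m

T = A_s f_y = 4390 × 415 = 1821850 N = 1821.85 kN.
From C = T: a = T/(0.85 f'_c b) = 1821850/(0.85 × 44 × 420) = 115.98 mm.
M_n = T(d − a/2) = 1821.85 kN × (565 − 57.99) mm = 923.70 kN·m.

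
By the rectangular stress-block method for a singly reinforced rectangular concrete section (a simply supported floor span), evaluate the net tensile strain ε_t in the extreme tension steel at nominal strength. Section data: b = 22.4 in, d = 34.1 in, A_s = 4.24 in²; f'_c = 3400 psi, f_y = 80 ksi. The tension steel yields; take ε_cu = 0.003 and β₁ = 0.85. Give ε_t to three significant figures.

ε_t ≈ 0.0136

a = A_s f_y/(0.85 f'_c b) = 5.240 in.
β₁ = 0.85, so c = a/β₁ = 5.240/0.85 = 6.165 in.
From the linear strain diagram with ε_cu = 0.003: ε_t = 0.003 (d − c)/c = 0.003 × (34.1 − 6.165)/6.165 = 0.0136.
Since ε_t ≥ 0.005, the section is tension-controlled.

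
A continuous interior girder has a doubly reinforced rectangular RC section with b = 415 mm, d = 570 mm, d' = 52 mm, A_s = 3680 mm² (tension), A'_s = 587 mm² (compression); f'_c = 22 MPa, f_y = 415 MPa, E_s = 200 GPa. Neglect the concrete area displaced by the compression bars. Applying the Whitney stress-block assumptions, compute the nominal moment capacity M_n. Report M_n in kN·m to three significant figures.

M_n ≈ 752 kN·m

Assume both tension and compression steel yield.
Net tension couple steel: A_s − A'_s = 3093 mm².
a = (A_s − A'_s) f_y / (0.85 f'_c b) = 1283595/(0.85 × 22 × 415) = 165.40 mm.
c = a/β₁ = 165.40/0.85 = 194.59 mm; ε'_s = 0.003(c − d')/c = 0.0022 ≥ f_y/E_s = 0.0021, so compression steel does yield.
M_n = (A_s − A'_s) f_y (d − a/2) + A'_s f_y (d − d') = [1283595 × (570 − 82.7) + 243605 × (570 − 52)] × 10⁻⁶ = 625.50 + 126.19 = 751.69 kN·m.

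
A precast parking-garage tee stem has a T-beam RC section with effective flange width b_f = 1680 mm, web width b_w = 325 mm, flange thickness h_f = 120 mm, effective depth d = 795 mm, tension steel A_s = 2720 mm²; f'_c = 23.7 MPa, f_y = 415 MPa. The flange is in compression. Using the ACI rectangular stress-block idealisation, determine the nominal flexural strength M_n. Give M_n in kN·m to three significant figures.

Tension: T = A_s f_y = 2720 × 415 = 1128800 N.
Try a within the flange: a = T/(0.85 f'_c b_f) = 1128800/(0.85 × 23.7 × 1680) = 33.35 mm.
Since a = 33.35 ≤ h_f = 120 mm, the stress block lies entirely in the flange; analyse as a rectangular beam of width b_f.
M_n = T(d − a/2) = 1128800 × (795 − 16.675) = 878.57 × 10⁶ N·mm.
M_n = 878.57 kN·m.

M_n ≈ 879 kN·m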